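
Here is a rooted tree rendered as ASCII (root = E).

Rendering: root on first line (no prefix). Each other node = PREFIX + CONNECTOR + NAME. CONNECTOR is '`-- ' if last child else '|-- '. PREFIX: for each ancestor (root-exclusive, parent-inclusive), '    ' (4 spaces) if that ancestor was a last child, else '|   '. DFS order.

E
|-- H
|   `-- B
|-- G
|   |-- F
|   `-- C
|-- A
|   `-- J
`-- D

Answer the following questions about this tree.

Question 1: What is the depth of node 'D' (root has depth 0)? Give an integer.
Answer: 1

Derivation:
Path from root to D: E -> D
Depth = number of edges = 1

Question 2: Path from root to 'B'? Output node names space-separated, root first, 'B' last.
Walk down from root: E -> H -> B

Answer: E H B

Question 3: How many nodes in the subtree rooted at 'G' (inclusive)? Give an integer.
Answer: 3

Derivation:
Subtree rooted at G contains: C, F, G
Count = 3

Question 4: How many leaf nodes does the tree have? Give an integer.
Leaves (nodes with no children): B, C, D, F, J

Answer: 5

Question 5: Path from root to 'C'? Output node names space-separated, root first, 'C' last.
Walk down from root: E -> G -> C

Answer: E G C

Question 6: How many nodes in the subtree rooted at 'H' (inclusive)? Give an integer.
Answer: 2

Derivation:
Subtree rooted at H contains: B, H
Count = 2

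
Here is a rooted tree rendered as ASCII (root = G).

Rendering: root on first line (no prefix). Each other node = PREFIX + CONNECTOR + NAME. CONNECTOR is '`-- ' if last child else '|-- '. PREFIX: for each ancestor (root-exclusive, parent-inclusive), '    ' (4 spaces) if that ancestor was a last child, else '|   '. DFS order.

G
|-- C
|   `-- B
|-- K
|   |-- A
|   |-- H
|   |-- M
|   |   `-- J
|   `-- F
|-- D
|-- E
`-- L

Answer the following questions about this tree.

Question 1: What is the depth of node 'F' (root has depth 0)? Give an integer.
Answer: 2

Derivation:
Path from root to F: G -> K -> F
Depth = number of edges = 2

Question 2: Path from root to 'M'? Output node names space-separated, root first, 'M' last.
Answer: G K M

Derivation:
Walk down from root: G -> K -> M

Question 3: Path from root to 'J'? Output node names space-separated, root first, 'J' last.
Walk down from root: G -> K -> M -> J

Answer: G K M J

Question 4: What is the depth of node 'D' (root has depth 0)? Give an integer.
Answer: 1

Derivation:
Path from root to D: G -> D
Depth = number of edges = 1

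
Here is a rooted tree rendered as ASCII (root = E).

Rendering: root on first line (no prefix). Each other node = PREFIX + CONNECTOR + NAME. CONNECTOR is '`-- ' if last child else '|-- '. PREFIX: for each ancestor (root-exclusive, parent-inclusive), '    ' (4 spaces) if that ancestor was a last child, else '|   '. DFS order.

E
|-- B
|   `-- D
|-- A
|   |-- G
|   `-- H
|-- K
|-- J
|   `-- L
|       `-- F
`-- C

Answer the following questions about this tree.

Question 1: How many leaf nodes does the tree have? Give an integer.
Leaves (nodes with no children): C, D, F, G, H, K

Answer: 6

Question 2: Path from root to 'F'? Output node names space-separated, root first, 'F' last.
Answer: E J L F

Derivation:
Walk down from root: E -> J -> L -> F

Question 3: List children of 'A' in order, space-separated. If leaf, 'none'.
Answer: G H

Derivation:
Node A's children (from adjacency): G, H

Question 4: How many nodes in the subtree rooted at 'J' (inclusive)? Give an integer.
Answer: 3

Derivation:
Subtree rooted at J contains: F, J, L
Count = 3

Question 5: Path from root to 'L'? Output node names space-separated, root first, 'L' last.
Walk down from root: E -> J -> L

Answer: E J L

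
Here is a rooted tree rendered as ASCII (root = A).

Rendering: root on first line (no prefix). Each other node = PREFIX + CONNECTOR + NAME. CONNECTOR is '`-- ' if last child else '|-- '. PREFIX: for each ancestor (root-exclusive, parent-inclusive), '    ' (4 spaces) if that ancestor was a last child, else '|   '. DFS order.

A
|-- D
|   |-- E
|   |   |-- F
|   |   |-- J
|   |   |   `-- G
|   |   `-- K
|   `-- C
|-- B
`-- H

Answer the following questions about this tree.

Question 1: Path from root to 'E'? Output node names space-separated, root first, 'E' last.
Walk down from root: A -> D -> E

Answer: A D E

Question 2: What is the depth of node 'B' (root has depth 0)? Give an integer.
Path from root to B: A -> B
Depth = number of edges = 1

Answer: 1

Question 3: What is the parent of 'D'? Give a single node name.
Scan adjacency: D appears as child of A

Answer: A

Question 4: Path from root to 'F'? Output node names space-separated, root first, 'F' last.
Walk down from root: A -> D -> E -> F

Answer: A D E F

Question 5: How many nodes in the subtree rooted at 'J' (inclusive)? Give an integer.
Answer: 2

Derivation:
Subtree rooted at J contains: G, J
Count = 2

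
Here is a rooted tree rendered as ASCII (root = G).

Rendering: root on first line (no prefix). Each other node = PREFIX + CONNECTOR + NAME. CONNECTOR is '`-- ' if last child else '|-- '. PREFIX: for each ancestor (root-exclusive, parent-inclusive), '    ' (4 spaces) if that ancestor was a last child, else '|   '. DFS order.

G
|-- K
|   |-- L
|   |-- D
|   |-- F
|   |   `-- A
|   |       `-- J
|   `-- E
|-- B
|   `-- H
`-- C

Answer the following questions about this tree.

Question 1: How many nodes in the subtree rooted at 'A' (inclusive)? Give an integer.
Subtree rooted at A contains: A, J
Count = 2

Answer: 2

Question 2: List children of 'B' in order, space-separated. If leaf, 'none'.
Node B's children (from adjacency): H

Answer: H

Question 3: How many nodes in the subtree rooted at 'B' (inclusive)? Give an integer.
Answer: 2

Derivation:
Subtree rooted at B contains: B, H
Count = 2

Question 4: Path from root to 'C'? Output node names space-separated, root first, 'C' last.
Answer: G C

Derivation:
Walk down from root: G -> C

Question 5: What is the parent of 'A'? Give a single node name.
Answer: F

Derivation:
Scan adjacency: A appears as child of F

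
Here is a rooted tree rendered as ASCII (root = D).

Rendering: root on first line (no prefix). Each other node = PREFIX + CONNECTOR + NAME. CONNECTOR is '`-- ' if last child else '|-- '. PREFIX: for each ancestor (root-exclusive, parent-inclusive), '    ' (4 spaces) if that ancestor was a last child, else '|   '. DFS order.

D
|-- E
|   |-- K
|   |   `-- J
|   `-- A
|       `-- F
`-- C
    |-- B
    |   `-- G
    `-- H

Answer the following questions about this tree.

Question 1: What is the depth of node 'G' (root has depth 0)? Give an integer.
Path from root to G: D -> C -> B -> G
Depth = number of edges = 3

Answer: 3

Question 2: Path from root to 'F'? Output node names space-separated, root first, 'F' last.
Walk down from root: D -> E -> A -> F

Answer: D E A F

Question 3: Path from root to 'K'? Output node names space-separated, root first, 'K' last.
Answer: D E K

Derivation:
Walk down from root: D -> E -> K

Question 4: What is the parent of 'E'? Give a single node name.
Scan adjacency: E appears as child of D

Answer: D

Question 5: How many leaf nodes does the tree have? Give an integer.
Leaves (nodes with no children): F, G, H, J

Answer: 4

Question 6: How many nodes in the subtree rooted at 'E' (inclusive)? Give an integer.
Subtree rooted at E contains: A, E, F, J, K
Count = 5

Answer: 5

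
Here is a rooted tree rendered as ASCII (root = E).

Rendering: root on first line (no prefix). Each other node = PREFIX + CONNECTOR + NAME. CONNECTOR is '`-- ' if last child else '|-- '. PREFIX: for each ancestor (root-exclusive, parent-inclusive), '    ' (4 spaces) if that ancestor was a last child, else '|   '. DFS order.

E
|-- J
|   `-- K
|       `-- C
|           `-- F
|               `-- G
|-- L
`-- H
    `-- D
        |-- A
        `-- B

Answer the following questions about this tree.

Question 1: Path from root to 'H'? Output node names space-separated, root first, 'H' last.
Answer: E H

Derivation:
Walk down from root: E -> H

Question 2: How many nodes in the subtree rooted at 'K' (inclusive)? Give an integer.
Answer: 4

Derivation:
Subtree rooted at K contains: C, F, G, K
Count = 4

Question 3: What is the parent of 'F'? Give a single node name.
Answer: C

Derivation:
Scan adjacency: F appears as child of C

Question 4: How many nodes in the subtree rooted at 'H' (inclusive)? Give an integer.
Answer: 4

Derivation:
Subtree rooted at H contains: A, B, D, H
Count = 4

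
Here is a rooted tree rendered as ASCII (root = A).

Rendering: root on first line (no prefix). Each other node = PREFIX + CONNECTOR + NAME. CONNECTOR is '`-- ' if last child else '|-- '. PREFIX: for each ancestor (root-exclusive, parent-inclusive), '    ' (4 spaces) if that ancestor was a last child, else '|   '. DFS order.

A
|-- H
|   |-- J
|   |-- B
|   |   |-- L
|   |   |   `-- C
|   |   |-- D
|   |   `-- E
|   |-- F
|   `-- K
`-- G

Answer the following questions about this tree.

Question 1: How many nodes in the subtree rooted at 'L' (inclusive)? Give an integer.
Answer: 2

Derivation:
Subtree rooted at L contains: C, L
Count = 2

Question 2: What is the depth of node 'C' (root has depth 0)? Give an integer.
Answer: 4

Derivation:
Path from root to C: A -> H -> B -> L -> C
Depth = number of edges = 4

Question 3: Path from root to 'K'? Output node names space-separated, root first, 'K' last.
Answer: A H K

Derivation:
Walk down from root: A -> H -> K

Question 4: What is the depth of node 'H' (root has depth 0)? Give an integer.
Path from root to H: A -> H
Depth = number of edges = 1

Answer: 1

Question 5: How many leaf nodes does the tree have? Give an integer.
Answer: 7

Derivation:
Leaves (nodes with no children): C, D, E, F, G, J, K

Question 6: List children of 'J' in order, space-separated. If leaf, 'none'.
Answer: none

Derivation:
Node J's children (from adjacency): (leaf)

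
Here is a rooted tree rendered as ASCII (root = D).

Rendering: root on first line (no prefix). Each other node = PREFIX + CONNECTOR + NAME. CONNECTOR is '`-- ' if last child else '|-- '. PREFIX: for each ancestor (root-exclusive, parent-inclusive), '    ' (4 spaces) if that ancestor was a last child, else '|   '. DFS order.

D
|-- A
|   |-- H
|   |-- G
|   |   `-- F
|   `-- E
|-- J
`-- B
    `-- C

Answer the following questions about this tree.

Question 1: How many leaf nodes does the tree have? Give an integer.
Answer: 5

Derivation:
Leaves (nodes with no children): C, E, F, H, J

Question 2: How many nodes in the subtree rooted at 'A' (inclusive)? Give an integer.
Answer: 5

Derivation:
Subtree rooted at A contains: A, E, F, G, H
Count = 5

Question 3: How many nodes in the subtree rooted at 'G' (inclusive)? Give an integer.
Subtree rooted at G contains: F, G
Count = 2

Answer: 2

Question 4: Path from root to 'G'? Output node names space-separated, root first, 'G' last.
Answer: D A G

Derivation:
Walk down from root: D -> A -> G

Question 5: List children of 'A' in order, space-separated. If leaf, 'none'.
Node A's children (from adjacency): H, G, E

Answer: H G E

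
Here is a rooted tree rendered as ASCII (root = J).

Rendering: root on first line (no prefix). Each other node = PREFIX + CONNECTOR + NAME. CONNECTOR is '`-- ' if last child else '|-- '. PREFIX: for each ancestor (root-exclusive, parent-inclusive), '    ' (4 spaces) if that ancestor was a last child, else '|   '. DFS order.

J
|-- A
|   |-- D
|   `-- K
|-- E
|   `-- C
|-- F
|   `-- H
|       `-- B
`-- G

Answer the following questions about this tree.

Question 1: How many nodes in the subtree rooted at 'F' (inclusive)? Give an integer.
Answer: 3

Derivation:
Subtree rooted at F contains: B, F, H
Count = 3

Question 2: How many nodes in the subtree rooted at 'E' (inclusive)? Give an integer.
Answer: 2

Derivation:
Subtree rooted at E contains: C, E
Count = 2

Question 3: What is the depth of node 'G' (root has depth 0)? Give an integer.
Answer: 1

Derivation:
Path from root to G: J -> G
Depth = number of edges = 1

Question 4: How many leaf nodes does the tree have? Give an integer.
Answer: 5

Derivation:
Leaves (nodes with no children): B, C, D, G, K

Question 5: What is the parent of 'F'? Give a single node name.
Scan adjacency: F appears as child of J

Answer: J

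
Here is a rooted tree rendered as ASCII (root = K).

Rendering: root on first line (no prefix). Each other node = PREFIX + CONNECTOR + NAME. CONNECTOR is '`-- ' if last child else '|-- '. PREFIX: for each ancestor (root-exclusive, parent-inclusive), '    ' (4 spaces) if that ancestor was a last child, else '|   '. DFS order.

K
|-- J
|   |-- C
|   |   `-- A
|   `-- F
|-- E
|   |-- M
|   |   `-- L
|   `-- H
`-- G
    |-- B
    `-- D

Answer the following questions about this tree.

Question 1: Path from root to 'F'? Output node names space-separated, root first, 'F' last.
Walk down from root: K -> J -> F

Answer: K J F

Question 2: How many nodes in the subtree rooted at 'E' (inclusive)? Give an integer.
Answer: 4

Derivation:
Subtree rooted at E contains: E, H, L, M
Count = 4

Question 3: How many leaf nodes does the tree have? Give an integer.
Leaves (nodes with no children): A, B, D, F, H, L

Answer: 6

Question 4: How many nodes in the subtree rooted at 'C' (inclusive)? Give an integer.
Answer: 2

Derivation:
Subtree rooted at C contains: A, C
Count = 2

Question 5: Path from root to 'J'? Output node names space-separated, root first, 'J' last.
Walk down from root: K -> J

Answer: K J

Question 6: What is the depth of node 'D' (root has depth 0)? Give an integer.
Path from root to D: K -> G -> D
Depth = number of edges = 2

Answer: 2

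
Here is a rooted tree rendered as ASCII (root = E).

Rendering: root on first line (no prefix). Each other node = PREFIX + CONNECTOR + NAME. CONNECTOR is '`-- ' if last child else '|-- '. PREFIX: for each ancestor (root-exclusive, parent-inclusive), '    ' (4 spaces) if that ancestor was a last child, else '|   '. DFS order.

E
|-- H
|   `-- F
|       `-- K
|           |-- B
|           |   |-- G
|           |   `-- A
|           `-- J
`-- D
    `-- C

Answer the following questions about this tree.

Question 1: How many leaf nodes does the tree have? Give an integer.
Answer: 4

Derivation:
Leaves (nodes with no children): A, C, G, J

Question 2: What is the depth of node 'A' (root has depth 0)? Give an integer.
Answer: 5

Derivation:
Path from root to A: E -> H -> F -> K -> B -> A
Depth = number of edges = 5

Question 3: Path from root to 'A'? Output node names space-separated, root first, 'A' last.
Answer: E H F K B A

Derivation:
Walk down from root: E -> H -> F -> K -> B -> A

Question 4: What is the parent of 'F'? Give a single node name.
Scan adjacency: F appears as child of H

Answer: H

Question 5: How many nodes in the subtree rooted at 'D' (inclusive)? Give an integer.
Answer: 2

Derivation:
Subtree rooted at D contains: C, D
Count = 2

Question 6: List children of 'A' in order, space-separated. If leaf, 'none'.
Node A's children (from adjacency): (leaf)

Answer: none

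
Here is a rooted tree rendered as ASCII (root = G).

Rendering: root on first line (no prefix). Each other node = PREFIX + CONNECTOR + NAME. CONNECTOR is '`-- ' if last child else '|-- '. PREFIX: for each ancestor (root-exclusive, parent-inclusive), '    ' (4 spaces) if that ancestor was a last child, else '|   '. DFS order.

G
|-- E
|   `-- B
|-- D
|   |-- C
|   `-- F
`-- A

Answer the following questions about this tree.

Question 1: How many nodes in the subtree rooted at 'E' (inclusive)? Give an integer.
Answer: 2

Derivation:
Subtree rooted at E contains: B, E
Count = 2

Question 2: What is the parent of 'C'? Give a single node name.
Answer: D

Derivation:
Scan adjacency: C appears as child of D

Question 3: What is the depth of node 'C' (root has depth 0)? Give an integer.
Answer: 2

Derivation:
Path from root to C: G -> D -> C
Depth = number of edges = 2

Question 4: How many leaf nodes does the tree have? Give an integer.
Answer: 4

Derivation:
Leaves (nodes with no children): A, B, C, F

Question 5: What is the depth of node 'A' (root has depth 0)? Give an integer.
Answer: 1

Derivation:
Path from root to A: G -> A
Depth = number of edges = 1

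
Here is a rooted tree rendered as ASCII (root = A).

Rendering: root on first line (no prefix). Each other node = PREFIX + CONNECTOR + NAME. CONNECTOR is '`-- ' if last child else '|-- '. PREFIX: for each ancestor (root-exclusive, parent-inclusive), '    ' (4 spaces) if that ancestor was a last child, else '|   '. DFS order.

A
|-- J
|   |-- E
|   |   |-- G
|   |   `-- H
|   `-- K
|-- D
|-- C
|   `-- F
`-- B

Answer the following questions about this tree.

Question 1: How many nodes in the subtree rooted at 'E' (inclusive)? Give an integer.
Answer: 3

Derivation:
Subtree rooted at E contains: E, G, H
Count = 3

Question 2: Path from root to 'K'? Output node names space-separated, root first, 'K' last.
Walk down from root: A -> J -> K

Answer: A J K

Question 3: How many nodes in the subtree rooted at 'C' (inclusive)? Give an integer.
Answer: 2

Derivation:
Subtree rooted at C contains: C, F
Count = 2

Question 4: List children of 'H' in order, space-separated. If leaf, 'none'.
Answer: none

Derivation:
Node H's children (from adjacency): (leaf)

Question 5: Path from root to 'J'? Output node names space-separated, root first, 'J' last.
Answer: A J

Derivation:
Walk down from root: A -> J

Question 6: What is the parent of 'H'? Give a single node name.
Answer: E

Derivation:
Scan adjacency: H appears as child of E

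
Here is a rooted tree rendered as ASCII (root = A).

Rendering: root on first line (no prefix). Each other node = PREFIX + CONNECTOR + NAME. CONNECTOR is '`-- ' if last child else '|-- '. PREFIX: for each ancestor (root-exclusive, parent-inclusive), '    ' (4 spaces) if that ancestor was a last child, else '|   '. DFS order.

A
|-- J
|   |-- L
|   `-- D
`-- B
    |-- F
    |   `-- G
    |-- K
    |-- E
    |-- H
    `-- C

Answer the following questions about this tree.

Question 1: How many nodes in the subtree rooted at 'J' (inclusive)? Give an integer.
Subtree rooted at J contains: D, J, L
Count = 3

Answer: 3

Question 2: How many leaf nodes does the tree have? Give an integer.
Leaves (nodes with no children): C, D, E, G, H, K, L

Answer: 7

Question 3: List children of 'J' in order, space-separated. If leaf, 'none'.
Node J's children (from adjacency): L, D

Answer: L D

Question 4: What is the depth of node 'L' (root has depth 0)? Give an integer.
Answer: 2

Derivation:
Path from root to L: A -> J -> L
Depth = number of edges = 2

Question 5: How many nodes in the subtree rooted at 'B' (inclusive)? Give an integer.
Answer: 7

Derivation:
Subtree rooted at B contains: B, C, E, F, G, H, K
Count = 7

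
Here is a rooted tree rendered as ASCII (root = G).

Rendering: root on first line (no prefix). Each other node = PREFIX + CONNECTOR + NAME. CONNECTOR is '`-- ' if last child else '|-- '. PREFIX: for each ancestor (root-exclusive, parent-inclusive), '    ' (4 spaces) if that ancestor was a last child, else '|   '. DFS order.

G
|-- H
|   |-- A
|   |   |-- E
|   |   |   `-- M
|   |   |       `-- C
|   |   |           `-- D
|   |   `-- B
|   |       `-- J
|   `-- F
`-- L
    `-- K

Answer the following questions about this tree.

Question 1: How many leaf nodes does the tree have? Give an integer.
Leaves (nodes with no children): D, F, J, K

Answer: 4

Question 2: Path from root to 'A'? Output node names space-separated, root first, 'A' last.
Walk down from root: G -> H -> A

Answer: G H A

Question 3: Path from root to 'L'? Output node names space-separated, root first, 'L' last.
Walk down from root: G -> L

Answer: G L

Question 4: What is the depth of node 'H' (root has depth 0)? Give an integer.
Answer: 1

Derivation:
Path from root to H: G -> H
Depth = number of edges = 1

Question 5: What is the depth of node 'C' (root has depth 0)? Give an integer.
Answer: 5

Derivation:
Path from root to C: G -> H -> A -> E -> M -> C
Depth = number of edges = 5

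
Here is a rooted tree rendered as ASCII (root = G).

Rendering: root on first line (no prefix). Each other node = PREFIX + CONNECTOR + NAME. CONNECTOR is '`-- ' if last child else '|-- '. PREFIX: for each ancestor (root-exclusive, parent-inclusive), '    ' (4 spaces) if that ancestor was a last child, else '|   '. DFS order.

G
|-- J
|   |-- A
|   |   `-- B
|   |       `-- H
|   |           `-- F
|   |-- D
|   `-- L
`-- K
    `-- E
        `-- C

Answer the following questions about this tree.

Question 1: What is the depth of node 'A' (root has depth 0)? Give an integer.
Path from root to A: G -> J -> A
Depth = number of edges = 2

Answer: 2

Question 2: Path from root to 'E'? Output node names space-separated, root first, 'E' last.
Walk down from root: G -> K -> E

Answer: G K E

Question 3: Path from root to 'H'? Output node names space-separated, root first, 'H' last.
Answer: G J A B H

Derivation:
Walk down from root: G -> J -> A -> B -> H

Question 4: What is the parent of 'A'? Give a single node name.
Scan adjacency: A appears as child of J

Answer: J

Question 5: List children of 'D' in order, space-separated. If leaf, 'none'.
Answer: none

Derivation:
Node D's children (from adjacency): (leaf)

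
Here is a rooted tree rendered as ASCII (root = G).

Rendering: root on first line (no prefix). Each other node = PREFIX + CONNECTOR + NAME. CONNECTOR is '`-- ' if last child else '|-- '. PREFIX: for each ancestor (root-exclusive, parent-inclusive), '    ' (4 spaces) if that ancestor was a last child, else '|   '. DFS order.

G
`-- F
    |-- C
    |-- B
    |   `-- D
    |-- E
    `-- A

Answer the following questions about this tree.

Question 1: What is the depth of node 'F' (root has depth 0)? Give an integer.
Answer: 1

Derivation:
Path from root to F: G -> F
Depth = number of edges = 1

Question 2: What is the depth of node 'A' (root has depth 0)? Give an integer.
Path from root to A: G -> F -> A
Depth = number of edges = 2

Answer: 2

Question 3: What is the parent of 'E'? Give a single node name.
Scan adjacency: E appears as child of F

Answer: F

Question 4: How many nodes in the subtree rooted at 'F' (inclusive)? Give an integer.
Answer: 6

Derivation:
Subtree rooted at F contains: A, B, C, D, E, F
Count = 6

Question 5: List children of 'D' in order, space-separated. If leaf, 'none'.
Answer: none

Derivation:
Node D's children (from adjacency): (leaf)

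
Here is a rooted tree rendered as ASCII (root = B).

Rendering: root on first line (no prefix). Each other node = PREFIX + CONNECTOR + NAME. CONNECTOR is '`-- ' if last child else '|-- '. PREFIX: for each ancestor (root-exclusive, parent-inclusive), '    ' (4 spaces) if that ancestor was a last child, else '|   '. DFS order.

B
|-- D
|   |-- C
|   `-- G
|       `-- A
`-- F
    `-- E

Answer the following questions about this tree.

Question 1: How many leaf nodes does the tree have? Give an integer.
Leaves (nodes with no children): A, C, E

Answer: 3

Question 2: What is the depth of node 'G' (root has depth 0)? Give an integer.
Answer: 2

Derivation:
Path from root to G: B -> D -> G
Depth = number of edges = 2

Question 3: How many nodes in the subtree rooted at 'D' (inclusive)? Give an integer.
Subtree rooted at D contains: A, C, D, G
Count = 4

Answer: 4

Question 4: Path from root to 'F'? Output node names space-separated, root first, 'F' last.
Walk down from root: B -> F

Answer: B F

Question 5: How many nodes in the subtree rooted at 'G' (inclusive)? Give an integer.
Subtree rooted at G contains: A, G
Count = 2

Answer: 2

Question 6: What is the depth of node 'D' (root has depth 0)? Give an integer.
Path from root to D: B -> D
Depth = number of edges = 1

Answer: 1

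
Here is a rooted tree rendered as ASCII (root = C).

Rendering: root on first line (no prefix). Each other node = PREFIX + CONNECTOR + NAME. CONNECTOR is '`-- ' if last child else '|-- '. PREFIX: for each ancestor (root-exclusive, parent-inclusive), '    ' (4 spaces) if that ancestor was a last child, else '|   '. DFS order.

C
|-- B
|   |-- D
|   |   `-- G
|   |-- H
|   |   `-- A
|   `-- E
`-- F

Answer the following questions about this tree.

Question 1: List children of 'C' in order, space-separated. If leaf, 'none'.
Node C's children (from adjacency): B, F

Answer: B F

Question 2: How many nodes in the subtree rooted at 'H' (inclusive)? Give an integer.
Answer: 2

Derivation:
Subtree rooted at H contains: A, H
Count = 2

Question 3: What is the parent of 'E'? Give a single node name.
Scan adjacency: E appears as child of B

Answer: B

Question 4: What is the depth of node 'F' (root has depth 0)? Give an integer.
Path from root to F: C -> F
Depth = number of edges = 1

Answer: 1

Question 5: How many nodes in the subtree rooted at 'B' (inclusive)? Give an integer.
Answer: 6

Derivation:
Subtree rooted at B contains: A, B, D, E, G, H
Count = 6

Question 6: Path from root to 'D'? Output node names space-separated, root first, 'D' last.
Walk down from root: C -> B -> D

Answer: C B D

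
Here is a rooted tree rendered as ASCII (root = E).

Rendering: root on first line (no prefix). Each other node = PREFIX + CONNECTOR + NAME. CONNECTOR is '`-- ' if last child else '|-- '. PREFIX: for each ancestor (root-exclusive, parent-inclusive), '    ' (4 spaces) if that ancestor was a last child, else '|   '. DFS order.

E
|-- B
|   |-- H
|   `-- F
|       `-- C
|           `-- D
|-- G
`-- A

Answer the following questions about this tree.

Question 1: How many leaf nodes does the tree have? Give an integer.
Leaves (nodes with no children): A, D, G, H

Answer: 4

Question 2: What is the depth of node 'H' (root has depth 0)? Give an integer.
Answer: 2

Derivation:
Path from root to H: E -> B -> H
Depth = number of edges = 2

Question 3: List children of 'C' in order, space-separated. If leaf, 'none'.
Node C's children (from adjacency): D

Answer: D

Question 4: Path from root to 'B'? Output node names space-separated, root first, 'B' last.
Walk down from root: E -> B

Answer: E B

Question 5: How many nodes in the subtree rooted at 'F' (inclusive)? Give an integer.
Subtree rooted at F contains: C, D, F
Count = 3

Answer: 3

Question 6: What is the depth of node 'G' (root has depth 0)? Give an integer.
Path from root to G: E -> G
Depth = number of edges = 1

Answer: 1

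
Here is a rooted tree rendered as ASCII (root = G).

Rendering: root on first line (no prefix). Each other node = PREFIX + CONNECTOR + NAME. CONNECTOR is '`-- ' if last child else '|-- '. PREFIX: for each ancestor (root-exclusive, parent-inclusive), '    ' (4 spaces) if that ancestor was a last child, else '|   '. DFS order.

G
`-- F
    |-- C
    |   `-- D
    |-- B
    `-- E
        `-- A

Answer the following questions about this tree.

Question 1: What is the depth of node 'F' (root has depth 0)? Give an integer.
Answer: 1

Derivation:
Path from root to F: G -> F
Depth = number of edges = 1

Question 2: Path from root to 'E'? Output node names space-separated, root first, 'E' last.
Answer: G F E

Derivation:
Walk down from root: G -> F -> E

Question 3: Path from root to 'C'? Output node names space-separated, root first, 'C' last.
Walk down from root: G -> F -> C

Answer: G F C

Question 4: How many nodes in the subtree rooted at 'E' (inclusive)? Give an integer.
Subtree rooted at E contains: A, E
Count = 2

Answer: 2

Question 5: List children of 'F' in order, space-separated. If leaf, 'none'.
Answer: C B E

Derivation:
Node F's children (from adjacency): C, B, E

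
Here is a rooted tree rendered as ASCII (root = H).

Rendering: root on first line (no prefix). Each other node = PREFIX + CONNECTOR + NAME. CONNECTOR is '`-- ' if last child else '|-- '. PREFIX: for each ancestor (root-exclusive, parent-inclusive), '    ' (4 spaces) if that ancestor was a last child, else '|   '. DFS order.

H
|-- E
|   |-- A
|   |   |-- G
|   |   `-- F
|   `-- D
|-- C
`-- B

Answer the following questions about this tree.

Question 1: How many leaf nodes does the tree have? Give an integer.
Answer: 5

Derivation:
Leaves (nodes with no children): B, C, D, F, G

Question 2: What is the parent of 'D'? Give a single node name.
Answer: E

Derivation:
Scan adjacency: D appears as child of E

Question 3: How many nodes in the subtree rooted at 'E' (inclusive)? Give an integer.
Subtree rooted at E contains: A, D, E, F, G
Count = 5

Answer: 5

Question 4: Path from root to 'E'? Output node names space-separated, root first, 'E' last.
Answer: H E

Derivation:
Walk down from root: H -> E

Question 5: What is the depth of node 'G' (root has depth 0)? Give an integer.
Path from root to G: H -> E -> A -> G
Depth = number of edges = 3

Answer: 3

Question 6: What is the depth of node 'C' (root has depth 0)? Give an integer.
Answer: 1

Derivation:
Path from root to C: H -> C
Depth = number of edges = 1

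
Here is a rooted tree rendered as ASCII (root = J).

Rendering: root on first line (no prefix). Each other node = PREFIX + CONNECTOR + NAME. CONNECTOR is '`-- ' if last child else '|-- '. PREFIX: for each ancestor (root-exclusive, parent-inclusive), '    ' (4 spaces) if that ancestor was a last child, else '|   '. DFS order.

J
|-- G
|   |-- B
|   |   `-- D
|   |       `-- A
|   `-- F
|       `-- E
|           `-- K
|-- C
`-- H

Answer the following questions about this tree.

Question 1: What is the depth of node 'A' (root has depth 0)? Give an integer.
Answer: 4

Derivation:
Path from root to A: J -> G -> B -> D -> A
Depth = number of edges = 4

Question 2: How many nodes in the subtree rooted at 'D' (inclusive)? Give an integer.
Subtree rooted at D contains: A, D
Count = 2

Answer: 2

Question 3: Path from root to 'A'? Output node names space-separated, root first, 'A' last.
Walk down from root: J -> G -> B -> D -> A

Answer: J G B D A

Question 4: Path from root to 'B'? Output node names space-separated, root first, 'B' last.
Answer: J G B

Derivation:
Walk down from root: J -> G -> B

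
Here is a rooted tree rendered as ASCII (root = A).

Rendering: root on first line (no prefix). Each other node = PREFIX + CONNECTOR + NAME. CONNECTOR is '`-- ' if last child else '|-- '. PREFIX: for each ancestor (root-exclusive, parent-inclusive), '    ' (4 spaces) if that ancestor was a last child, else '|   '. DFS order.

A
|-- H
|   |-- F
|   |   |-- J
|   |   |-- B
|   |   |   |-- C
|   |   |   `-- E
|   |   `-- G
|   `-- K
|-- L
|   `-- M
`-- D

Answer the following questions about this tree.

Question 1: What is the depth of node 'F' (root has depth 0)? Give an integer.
Path from root to F: A -> H -> F
Depth = number of edges = 2

Answer: 2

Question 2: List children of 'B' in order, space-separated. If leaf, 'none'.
Node B's children (from adjacency): C, E

Answer: C E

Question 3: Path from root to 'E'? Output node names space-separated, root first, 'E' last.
Walk down from root: A -> H -> F -> B -> E

Answer: A H F B E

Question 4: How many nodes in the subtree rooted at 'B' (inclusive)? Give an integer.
Subtree rooted at B contains: B, C, E
Count = 3

Answer: 3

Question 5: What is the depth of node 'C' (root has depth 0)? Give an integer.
Path from root to C: A -> H -> F -> B -> C
Depth = number of edges = 4

Answer: 4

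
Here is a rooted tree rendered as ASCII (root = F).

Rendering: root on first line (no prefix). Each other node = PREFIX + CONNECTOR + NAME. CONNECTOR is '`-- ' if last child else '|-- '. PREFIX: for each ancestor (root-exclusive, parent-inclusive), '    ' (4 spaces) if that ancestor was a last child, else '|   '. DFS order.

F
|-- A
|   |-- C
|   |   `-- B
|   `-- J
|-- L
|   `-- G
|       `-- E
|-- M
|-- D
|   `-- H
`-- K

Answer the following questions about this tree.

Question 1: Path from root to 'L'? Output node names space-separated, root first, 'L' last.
Walk down from root: F -> L

Answer: F L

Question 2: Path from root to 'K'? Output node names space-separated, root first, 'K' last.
Answer: F K

Derivation:
Walk down from root: F -> K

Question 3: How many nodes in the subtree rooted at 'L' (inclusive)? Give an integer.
Answer: 3

Derivation:
Subtree rooted at L contains: E, G, L
Count = 3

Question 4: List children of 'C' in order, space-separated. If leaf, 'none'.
Answer: B

Derivation:
Node C's children (from adjacency): B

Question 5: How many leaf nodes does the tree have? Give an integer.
Answer: 6

Derivation:
Leaves (nodes with no children): B, E, H, J, K, M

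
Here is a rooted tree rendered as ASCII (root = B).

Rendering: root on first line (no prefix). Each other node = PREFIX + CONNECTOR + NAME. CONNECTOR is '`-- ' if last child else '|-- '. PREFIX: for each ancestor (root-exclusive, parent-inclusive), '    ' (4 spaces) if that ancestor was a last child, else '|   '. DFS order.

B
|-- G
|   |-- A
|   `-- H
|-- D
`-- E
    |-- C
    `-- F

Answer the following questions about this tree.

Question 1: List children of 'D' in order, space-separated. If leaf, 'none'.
Node D's children (from adjacency): (leaf)

Answer: none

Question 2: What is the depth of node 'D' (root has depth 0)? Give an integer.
Answer: 1

Derivation:
Path from root to D: B -> D
Depth = number of edges = 1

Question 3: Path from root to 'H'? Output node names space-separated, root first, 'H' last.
Answer: B G H

Derivation:
Walk down from root: B -> G -> H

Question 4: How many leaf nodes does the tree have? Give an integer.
Answer: 5

Derivation:
Leaves (nodes with no children): A, C, D, F, H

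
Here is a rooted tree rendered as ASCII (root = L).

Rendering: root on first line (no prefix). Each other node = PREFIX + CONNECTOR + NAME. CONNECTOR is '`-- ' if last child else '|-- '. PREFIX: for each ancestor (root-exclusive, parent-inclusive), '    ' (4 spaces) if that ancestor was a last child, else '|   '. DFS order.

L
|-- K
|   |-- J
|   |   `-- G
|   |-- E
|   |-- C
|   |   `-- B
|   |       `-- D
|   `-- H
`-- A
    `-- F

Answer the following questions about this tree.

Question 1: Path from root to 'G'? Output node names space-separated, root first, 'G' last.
Walk down from root: L -> K -> J -> G

Answer: L K J G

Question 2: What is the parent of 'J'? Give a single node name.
Answer: K

Derivation:
Scan adjacency: J appears as child of K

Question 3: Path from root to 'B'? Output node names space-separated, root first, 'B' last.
Answer: L K C B

Derivation:
Walk down from root: L -> K -> C -> B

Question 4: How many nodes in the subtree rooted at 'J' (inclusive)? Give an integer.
Subtree rooted at J contains: G, J
Count = 2

Answer: 2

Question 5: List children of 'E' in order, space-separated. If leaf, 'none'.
Node E's children (from adjacency): (leaf)

Answer: none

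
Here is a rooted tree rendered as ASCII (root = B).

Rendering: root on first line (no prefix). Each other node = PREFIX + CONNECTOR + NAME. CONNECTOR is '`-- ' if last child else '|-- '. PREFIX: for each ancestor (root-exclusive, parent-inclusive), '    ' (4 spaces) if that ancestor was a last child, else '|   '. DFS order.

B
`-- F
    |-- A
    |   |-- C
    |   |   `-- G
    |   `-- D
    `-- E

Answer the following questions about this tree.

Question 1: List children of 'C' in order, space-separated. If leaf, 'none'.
Node C's children (from adjacency): G

Answer: G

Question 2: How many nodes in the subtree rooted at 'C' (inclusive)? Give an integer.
Answer: 2

Derivation:
Subtree rooted at C contains: C, G
Count = 2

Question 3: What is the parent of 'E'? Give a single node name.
Scan adjacency: E appears as child of F

Answer: F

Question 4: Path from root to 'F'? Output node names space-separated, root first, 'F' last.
Walk down from root: B -> F

Answer: B F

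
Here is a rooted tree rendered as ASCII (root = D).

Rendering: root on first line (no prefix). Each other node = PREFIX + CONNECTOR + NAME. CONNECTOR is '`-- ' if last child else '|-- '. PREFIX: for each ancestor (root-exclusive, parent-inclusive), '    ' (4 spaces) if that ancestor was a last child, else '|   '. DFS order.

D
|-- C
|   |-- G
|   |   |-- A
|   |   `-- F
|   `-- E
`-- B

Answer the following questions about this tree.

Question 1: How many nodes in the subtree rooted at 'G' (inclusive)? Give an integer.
Subtree rooted at G contains: A, F, G
Count = 3

Answer: 3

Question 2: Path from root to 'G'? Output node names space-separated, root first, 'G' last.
Answer: D C G

Derivation:
Walk down from root: D -> C -> G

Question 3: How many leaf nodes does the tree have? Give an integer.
Leaves (nodes with no children): A, B, E, F

Answer: 4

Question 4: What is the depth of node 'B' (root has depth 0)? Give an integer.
Answer: 1

Derivation:
Path from root to B: D -> B
Depth = number of edges = 1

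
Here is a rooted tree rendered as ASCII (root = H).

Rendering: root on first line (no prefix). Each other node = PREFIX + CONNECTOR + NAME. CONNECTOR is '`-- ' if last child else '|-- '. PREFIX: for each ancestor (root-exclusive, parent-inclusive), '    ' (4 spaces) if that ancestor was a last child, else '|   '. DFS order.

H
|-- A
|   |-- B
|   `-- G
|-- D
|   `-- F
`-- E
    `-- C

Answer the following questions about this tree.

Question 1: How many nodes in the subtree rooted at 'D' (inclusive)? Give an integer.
Subtree rooted at D contains: D, F
Count = 2

Answer: 2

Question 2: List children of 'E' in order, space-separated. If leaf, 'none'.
Answer: C

Derivation:
Node E's children (from adjacency): C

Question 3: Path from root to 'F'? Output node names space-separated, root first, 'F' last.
Answer: H D F

Derivation:
Walk down from root: H -> D -> F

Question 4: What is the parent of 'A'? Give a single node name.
Answer: H

Derivation:
Scan adjacency: A appears as child of H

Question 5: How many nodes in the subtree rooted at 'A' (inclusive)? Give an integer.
Subtree rooted at A contains: A, B, G
Count = 3

Answer: 3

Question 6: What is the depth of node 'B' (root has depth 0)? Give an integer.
Answer: 2

Derivation:
Path from root to B: H -> A -> B
Depth = number of edges = 2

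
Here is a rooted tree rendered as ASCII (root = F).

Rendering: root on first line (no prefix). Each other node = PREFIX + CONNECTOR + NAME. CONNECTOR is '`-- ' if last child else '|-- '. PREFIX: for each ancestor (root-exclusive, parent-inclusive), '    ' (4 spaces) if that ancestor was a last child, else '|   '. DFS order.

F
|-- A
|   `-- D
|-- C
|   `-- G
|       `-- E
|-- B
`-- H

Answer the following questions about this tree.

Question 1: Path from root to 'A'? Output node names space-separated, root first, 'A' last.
Walk down from root: F -> A

Answer: F A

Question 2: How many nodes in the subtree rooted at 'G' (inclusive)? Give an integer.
Subtree rooted at G contains: E, G
Count = 2

Answer: 2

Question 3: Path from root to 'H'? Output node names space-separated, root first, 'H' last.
Answer: F H

Derivation:
Walk down from root: F -> H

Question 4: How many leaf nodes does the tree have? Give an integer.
Answer: 4

Derivation:
Leaves (nodes with no children): B, D, E, H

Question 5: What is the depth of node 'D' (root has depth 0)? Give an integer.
Path from root to D: F -> A -> D
Depth = number of edges = 2

Answer: 2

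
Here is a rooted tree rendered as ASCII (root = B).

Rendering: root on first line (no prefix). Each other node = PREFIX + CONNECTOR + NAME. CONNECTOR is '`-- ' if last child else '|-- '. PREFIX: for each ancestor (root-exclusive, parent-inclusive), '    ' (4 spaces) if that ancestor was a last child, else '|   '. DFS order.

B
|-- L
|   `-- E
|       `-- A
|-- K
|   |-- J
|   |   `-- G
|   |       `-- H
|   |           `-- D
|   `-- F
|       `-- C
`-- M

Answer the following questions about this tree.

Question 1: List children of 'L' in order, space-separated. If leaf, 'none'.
Node L's children (from adjacency): E

Answer: E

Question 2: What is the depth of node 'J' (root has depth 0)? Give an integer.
Answer: 2

Derivation:
Path from root to J: B -> K -> J
Depth = number of edges = 2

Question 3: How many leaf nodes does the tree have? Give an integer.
Leaves (nodes with no children): A, C, D, M

Answer: 4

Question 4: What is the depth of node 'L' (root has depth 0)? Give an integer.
Path from root to L: B -> L
Depth = number of edges = 1

Answer: 1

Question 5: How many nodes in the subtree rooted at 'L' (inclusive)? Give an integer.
Subtree rooted at L contains: A, E, L
Count = 3

Answer: 3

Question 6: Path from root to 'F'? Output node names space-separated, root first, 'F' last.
Walk down from root: B -> K -> F

Answer: B K F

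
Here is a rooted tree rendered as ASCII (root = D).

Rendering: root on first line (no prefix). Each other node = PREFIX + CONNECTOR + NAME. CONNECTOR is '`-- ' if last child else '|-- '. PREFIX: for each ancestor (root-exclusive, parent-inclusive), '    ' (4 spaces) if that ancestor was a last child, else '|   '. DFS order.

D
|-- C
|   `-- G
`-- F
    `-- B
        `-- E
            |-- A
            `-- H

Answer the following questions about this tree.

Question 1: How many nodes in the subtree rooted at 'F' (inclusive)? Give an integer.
Answer: 5

Derivation:
Subtree rooted at F contains: A, B, E, F, H
Count = 5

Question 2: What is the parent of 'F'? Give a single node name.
Scan adjacency: F appears as child of D

Answer: D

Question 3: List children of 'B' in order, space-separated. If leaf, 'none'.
Node B's children (from adjacency): E

Answer: E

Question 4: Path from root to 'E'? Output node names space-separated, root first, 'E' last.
Walk down from root: D -> F -> B -> E

Answer: D F B E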